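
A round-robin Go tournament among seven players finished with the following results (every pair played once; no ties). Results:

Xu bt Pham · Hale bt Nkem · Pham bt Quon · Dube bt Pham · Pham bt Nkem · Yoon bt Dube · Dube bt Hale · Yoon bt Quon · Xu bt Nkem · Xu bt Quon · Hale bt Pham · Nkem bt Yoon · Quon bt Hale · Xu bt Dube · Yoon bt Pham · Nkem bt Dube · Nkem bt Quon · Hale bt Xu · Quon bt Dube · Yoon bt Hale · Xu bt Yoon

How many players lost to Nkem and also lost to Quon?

1

Nkem beat: Yoon, Quon, Dube.
Quon beat: Hale, Dube.
Both beat: Dube — 1.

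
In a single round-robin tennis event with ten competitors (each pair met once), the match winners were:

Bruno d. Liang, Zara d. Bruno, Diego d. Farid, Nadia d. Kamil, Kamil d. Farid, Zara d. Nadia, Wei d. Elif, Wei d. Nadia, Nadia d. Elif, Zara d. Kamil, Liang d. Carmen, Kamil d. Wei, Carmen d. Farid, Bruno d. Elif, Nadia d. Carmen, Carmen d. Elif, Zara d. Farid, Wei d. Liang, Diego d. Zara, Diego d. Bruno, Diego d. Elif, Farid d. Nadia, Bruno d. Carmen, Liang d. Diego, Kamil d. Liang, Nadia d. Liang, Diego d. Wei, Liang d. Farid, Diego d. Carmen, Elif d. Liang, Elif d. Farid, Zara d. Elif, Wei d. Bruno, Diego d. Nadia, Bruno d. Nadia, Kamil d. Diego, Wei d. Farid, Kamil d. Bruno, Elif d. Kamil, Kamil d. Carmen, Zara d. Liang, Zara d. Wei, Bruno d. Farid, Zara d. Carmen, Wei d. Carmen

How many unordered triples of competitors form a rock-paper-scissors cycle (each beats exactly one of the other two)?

Win totals: Nadia 4, Diego 7, Carmen 2, Liang 3, Bruno 5, Elif 3, Farid 1, Wei 6, Zara 8, Kamil 6.
A competitor with w wins dominates both others in C(w,2) triples; summing gives 6 + 21 + 1 + 3 + 10 + 3 + 0 + 15 + 28 + 15 = 102 transitive triples.
Total triples C(10,3) = 120, so cyclic triples = 120 − 102 = 18.

18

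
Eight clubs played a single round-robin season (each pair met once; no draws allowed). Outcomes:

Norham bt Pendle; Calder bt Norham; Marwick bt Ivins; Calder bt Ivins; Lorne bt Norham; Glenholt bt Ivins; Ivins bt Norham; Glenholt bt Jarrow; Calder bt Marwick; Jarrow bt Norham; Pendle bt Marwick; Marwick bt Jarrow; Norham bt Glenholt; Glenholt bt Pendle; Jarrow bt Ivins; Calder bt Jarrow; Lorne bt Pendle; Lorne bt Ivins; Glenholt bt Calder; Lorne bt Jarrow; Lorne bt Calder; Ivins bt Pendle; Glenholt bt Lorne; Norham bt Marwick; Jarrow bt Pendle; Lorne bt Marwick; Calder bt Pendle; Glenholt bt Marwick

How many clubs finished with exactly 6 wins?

Win totals: Calder 5, Pendle 1, Jarrow 3, Norham 3, Lorne 6, Glenholt 6, Marwick 2, Ivins 2.
Exactly 6: Lorne, Glenholt — 2 clubs.

2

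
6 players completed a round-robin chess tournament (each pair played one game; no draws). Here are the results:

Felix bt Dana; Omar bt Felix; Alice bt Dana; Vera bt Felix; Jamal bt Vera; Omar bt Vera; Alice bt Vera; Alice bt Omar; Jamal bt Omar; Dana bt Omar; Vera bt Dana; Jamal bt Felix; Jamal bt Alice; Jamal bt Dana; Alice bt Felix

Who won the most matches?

Win totals: Felix 1, Dana 1, Alice 4, Jamal 5, Vera 2, Omar 2.
Jamal leads with 5 wins (next highest: 4).

Jamal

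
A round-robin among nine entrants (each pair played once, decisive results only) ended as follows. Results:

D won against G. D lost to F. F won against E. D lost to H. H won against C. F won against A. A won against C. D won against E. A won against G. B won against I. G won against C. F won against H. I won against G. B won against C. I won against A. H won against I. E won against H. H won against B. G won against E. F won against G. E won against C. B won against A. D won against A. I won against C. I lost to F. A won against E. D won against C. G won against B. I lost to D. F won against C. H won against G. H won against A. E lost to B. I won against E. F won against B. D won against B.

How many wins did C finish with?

0

C's results: beat no one; lost to A, B, D, E, F, G, H, I.
That is 0 wins.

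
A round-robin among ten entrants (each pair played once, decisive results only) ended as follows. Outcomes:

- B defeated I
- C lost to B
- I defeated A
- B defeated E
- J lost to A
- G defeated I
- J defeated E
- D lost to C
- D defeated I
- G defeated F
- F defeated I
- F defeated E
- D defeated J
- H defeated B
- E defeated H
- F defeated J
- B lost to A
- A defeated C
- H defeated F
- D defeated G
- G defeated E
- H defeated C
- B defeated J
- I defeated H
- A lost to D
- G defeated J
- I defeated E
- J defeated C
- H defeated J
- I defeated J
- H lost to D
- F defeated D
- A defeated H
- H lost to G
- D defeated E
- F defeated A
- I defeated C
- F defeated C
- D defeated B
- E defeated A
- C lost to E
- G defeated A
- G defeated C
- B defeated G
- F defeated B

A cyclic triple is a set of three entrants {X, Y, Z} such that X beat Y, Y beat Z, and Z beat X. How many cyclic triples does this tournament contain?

Win totals: A 4, B 5, C 1, D 7, E 3, F 7, G 7, H 4, I 5, J 2.
An entrant with w wins dominates both others in C(w,2) triples; summing gives 6 + 10 + 0 + 21 + 3 + 21 + 21 + 6 + 10 + 1 = 99 transitive triples.
Total triples C(10,3) = 120, so cyclic triples = 120 − 99 = 21.

21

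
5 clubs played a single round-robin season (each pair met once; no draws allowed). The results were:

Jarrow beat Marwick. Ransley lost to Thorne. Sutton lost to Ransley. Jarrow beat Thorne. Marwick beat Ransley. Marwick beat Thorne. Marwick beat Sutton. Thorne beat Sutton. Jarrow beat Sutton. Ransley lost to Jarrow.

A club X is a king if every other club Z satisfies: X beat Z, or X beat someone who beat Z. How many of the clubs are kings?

Jarrow reaches everyone (king).
Marwick cannot reach Jarrow in two steps.
Thorne cannot reach Jarrow, Marwick in two steps.
Ransley cannot reach Jarrow, Marwick, Thorne in two steps.
Sutton cannot reach Jarrow, Marwick, Thorne, Ransley in two steps.
Kings: Jarrow — 1.

1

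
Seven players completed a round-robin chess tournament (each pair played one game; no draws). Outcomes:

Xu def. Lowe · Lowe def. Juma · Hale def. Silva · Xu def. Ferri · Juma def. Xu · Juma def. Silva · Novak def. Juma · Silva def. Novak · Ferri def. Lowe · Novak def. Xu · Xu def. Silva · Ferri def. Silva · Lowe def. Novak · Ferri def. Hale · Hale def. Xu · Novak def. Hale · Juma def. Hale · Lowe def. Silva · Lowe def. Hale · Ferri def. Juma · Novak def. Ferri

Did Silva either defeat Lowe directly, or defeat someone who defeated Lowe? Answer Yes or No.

No

Silva did not beat Lowe directly.
Silva beat Novak, but each of them lost to Lowe. No two-step path.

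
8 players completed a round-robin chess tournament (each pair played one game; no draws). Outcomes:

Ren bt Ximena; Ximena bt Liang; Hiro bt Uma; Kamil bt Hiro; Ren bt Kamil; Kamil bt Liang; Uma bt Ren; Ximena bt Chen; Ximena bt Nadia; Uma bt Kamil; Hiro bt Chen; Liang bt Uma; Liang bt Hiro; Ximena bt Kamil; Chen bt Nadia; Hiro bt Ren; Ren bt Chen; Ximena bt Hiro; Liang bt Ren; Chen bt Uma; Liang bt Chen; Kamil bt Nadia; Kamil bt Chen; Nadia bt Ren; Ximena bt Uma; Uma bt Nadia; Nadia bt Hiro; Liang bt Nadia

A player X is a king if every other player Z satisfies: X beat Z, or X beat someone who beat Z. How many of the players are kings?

4

Hiro cannot reach Liang in two steps.
Chen cannot reach Ximena, Liang in two steps.
Ximena reaches everyone (king).
Kamil cannot reach Ximena in two steps.
Uma reaches everyone (king).
Nadia cannot reach Liang in two steps.
Ren reaches everyone (king).
Liang reaches everyone (king).
Kings: Ximena, Uma, Ren, Liang — 4.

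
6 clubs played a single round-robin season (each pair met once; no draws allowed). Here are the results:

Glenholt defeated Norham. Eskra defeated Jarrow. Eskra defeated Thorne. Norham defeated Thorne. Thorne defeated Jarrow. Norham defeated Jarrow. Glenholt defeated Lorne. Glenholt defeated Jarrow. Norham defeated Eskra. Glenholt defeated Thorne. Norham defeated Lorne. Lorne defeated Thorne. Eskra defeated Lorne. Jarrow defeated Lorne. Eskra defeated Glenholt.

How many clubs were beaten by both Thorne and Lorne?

0

Thorne beat: Jarrow.
Lorne beat: Thorne.
No one was beaten by both.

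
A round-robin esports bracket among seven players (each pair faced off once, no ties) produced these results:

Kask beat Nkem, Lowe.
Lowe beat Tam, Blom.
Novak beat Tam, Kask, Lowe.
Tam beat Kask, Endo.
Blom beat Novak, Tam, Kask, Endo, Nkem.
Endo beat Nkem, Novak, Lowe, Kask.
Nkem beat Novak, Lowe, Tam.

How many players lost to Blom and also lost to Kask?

Blom beat: Tam, Kask, Novak, Nkem, Endo.
Kask beat: Lowe, Nkem.
Both beat: Nkem — 1.

1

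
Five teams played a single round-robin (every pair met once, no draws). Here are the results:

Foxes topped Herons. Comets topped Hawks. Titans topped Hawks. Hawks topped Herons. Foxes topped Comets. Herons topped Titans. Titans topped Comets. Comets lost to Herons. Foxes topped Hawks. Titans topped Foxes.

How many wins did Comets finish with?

1

Comets' results: beat Hawks; lost to Titans, Foxes, Herons.
That is 1 win.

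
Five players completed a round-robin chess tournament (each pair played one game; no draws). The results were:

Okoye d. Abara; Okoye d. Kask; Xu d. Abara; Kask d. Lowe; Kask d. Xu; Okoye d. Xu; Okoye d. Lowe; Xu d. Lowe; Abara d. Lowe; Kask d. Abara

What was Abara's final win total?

1

Abara's results: beat Lowe; lost to Kask, Xu, Okoye.
That is 1 win.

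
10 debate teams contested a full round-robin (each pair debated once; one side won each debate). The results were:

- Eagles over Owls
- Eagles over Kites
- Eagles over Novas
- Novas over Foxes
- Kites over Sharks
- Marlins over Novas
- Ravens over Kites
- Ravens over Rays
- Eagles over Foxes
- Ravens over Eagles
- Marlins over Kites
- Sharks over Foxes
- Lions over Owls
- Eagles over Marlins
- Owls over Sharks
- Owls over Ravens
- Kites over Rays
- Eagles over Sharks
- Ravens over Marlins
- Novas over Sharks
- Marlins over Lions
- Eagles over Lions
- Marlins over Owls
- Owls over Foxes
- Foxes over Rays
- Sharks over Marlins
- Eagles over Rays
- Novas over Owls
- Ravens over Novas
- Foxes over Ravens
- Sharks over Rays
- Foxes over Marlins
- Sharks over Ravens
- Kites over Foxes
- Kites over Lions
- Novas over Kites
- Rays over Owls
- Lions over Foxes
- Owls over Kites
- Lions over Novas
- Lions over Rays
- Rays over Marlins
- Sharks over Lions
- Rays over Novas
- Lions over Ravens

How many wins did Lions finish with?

Lions' results: beat Foxes, Owls, Ravens, Novas, Rays; lost to Kites, Sharks, Eagles, Marlins.
That is 5 wins.

5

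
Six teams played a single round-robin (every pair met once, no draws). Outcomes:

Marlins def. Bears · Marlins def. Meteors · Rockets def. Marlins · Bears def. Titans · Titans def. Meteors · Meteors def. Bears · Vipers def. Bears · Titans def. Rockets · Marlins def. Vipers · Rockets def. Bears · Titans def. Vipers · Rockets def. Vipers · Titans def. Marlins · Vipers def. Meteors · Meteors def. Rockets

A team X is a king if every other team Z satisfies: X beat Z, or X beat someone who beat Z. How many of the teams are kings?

5

Meteors reaches everyone (king).
Marlins reaches everyone (king).
Bears reaches everyone (king).
Vipers cannot reach Marlins in two steps.
Titans reaches everyone (king).
Rockets reaches everyone (king).
Kings: Meteors, Marlins, Bears, Titans, Rockets — 5.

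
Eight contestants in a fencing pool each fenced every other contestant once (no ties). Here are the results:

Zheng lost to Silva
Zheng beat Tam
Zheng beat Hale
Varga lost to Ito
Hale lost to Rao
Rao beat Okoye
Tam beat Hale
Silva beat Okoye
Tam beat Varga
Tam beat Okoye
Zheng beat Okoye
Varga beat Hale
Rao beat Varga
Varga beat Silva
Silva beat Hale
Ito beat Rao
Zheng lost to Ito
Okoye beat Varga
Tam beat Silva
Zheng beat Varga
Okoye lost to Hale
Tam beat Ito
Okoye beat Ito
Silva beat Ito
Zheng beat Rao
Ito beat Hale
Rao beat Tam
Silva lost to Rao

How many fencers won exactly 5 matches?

Win totals: Varga 2, Tam 5, Ito 4, Okoye 2, Hale 1, Silva 4, Zheng 5, Rao 5.
Exactly 5: Tam, Zheng, Rao — 3 fencers.

3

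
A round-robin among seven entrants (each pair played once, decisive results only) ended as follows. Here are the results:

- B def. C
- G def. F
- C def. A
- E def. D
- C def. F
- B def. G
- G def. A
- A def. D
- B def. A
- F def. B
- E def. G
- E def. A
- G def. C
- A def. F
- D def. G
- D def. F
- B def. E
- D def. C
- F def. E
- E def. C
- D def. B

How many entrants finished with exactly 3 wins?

Win totals: A 2, B 4, C 2, D 4, E 4, F 2, G 3.
Exactly 3: G — 1 entrant.

1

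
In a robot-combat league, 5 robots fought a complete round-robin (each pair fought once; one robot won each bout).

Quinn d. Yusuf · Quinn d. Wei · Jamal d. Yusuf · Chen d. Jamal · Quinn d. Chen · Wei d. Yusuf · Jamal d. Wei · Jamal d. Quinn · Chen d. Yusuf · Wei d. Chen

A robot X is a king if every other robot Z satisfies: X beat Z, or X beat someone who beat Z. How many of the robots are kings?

3

Quinn reaches everyone (king).
Yusuf cannot reach Quinn, Chen, Wei, Jamal in two steps.
Chen reaches everyone (king).
Wei cannot reach Quinn in two steps.
Jamal reaches everyone (king).
Kings: Quinn, Chen, Jamal — 3.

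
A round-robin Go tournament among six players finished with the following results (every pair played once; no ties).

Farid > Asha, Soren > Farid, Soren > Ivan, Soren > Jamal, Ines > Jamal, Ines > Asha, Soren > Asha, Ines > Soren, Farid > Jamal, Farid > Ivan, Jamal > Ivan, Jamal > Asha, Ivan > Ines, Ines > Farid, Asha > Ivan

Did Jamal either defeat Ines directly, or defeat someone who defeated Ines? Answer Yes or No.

Yes

Jamal did not beat Ines directly.
Jamal beat Ivan, Asha. Of those, Ivan beat Ines.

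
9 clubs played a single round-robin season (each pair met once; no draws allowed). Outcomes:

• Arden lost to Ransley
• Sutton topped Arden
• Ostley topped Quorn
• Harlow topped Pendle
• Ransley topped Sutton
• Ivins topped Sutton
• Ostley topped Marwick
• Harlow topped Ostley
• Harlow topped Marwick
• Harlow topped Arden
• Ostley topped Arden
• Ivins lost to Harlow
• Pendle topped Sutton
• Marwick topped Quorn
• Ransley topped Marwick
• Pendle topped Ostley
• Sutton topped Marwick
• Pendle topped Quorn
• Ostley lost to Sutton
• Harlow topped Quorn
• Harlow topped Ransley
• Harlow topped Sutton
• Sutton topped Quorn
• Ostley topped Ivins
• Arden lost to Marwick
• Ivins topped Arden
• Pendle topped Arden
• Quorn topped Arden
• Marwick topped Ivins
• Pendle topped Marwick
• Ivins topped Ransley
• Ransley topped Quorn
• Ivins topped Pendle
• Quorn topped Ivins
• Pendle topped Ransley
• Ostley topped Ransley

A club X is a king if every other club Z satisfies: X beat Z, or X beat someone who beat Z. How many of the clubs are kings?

1

Arden cannot reach Ivins, Quorn, Sutton, Ostley, Marwick, Ransley, Harlow, Pendle in two steps.
Ivins cannot reach Harlow in two steps.
Quorn cannot reach Ostley, Marwick, Harlow in two steps.
Sutton cannot reach Harlow, Pendle in two steps.
Ostley cannot reach Harlow in two steps.
Marwick cannot reach Ostley, Harlow in two steps.
Ransley cannot reach Harlow, Pendle in two steps.
Harlow reaches everyone (king).
Pendle cannot reach Harlow in two steps.
Kings: Harlow — 1.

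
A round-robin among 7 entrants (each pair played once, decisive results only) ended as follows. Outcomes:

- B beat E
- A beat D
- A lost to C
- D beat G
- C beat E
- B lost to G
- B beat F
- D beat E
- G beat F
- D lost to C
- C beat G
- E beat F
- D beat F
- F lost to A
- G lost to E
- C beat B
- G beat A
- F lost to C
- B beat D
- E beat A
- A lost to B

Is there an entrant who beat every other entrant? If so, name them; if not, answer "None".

C has 6 wins out of 6 opponents — a perfect record.

C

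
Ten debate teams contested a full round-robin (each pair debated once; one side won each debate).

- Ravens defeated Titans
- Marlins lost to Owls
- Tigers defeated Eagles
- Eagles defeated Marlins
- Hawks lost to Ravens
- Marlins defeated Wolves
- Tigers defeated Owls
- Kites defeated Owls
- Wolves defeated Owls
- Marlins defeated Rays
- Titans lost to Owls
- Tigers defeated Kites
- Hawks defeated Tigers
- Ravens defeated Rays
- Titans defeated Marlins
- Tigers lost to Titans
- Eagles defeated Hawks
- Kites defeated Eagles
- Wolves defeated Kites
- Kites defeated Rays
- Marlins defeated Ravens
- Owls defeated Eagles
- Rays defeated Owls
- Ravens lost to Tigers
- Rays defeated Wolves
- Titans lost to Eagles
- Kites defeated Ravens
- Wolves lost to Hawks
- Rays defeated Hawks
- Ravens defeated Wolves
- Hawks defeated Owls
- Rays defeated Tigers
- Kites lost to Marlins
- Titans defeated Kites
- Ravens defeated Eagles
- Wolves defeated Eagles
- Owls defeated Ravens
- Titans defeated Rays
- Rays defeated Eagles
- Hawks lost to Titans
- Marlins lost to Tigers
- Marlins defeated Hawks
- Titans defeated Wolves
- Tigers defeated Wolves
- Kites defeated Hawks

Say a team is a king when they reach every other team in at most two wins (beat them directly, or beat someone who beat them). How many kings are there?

Rays reaches everyone (king).
Owls reaches everyone (king).
Eagles reaches everyone (king).
Marlins reaches everyone (king).
Wolves cannot reach Tigers in two steps.
Hawks cannot reach Rays in two steps.
Kites reaches everyone (king).
Titans reaches everyone (king).
Tigers reaches everyone (king).
Ravens reaches everyone (king).
Kings: Rays, Owls, Eagles, Marlins, Kites, Titans, Tigers, Ravens — 8.

8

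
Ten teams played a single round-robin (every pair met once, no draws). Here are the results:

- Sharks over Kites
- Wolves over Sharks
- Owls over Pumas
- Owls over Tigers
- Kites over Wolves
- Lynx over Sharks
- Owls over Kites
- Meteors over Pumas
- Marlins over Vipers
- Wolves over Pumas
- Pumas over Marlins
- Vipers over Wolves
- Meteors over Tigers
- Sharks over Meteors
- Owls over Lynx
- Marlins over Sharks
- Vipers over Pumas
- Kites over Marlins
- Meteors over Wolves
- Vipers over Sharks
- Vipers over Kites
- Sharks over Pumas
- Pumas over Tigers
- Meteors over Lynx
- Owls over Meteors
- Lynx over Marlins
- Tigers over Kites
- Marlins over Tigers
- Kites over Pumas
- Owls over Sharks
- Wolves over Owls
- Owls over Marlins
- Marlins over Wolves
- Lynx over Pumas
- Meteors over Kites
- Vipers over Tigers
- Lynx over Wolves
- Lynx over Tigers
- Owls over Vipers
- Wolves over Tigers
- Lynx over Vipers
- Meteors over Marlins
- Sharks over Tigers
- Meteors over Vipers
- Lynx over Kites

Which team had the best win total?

Win totals: Wolves 4, Tigers 1, Lynx 7, Pumas 2, Meteors 7, Sharks 4, Marlins 4, Owls 8, Vipers 5, Kites 3.
Owls leads with 8 wins (next highest: 7).

Owls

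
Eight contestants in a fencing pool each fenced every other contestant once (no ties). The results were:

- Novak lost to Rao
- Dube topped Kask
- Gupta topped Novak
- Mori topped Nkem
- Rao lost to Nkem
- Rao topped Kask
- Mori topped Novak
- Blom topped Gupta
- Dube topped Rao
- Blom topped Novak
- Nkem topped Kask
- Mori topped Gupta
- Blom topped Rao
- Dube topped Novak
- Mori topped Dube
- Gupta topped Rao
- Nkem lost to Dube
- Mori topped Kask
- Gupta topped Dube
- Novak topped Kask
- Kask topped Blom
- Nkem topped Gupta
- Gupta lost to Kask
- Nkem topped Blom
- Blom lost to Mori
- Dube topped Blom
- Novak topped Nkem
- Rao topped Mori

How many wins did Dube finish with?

5

Dube's results: beat Rao, Kask, Novak, Nkem, Blom; lost to Gupta, Mori.
That is 5 wins.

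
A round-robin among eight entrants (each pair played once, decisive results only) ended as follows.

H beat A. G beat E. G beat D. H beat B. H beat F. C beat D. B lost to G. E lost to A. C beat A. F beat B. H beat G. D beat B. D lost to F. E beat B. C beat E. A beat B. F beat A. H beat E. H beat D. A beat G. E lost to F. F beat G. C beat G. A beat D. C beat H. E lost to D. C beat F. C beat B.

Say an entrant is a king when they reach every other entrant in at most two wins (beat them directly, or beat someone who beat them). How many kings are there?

A cannot reach C, F, H in two steps.
B cannot reach A, C, D, E, F, G, H in two steps.
C reaches everyone (king).
D cannot reach A, C, F, G, H in two steps.
E cannot reach A, C, D, F, G, H in two steps.
F cannot reach C, H in two steps.
G cannot reach A, C, F, H in two steps.
H cannot reach C in two steps.
Kings: C — 1.

1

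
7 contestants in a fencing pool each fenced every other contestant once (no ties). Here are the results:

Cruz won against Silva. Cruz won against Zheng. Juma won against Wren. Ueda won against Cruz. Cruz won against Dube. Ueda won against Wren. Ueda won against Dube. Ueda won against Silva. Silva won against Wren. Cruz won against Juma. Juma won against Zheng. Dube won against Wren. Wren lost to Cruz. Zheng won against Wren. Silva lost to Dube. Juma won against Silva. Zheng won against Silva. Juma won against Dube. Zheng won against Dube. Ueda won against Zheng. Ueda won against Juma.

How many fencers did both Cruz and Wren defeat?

Cruz beat: Wren, Zheng, Silva, Juma, Dube.
Wren beat: no one.
No one was beaten by both.

0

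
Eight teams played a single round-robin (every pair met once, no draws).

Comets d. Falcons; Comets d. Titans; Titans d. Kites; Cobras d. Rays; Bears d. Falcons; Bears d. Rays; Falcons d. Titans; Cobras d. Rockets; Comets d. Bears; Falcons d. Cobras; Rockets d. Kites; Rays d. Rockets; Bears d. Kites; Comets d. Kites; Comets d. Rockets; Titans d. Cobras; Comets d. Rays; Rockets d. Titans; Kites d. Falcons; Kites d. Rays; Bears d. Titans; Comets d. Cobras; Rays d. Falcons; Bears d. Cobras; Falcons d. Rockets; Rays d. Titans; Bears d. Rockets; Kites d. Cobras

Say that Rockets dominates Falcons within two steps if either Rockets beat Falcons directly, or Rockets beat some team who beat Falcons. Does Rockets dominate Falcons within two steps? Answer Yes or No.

Rockets did not beat Falcons directly.
Rockets beat Titans, Kites. Of those, Kites beat Falcons.

Yes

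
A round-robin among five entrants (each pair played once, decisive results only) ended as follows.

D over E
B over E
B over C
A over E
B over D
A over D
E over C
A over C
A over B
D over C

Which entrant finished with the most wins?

Win totals: A 4, B 3, C 0, D 2, E 1.
A leads with 4 wins (next highest: 3).

A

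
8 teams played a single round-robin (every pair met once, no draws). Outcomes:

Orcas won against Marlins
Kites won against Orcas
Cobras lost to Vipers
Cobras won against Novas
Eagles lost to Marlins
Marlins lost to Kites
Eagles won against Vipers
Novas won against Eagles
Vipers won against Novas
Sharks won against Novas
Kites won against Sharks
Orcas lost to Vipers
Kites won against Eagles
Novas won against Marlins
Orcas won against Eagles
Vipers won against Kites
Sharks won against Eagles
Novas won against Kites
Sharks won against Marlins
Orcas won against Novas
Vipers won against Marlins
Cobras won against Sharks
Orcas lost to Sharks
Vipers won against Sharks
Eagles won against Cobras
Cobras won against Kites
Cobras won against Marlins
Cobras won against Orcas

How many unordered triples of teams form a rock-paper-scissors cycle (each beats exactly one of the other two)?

Win totals: Novas 3, Vipers 6, Marlins 1, Orcas 3, Sharks 4, Cobras 5, Kites 4, Eagles 2.
A team with w wins dominates both others in C(w,2) triples; summing gives 3 + 15 + 0 + 3 + 6 + 10 + 6 + 1 = 44 transitive triples.
Total triples C(8,3) = 56, so cyclic triples = 56 − 44 = 12.

12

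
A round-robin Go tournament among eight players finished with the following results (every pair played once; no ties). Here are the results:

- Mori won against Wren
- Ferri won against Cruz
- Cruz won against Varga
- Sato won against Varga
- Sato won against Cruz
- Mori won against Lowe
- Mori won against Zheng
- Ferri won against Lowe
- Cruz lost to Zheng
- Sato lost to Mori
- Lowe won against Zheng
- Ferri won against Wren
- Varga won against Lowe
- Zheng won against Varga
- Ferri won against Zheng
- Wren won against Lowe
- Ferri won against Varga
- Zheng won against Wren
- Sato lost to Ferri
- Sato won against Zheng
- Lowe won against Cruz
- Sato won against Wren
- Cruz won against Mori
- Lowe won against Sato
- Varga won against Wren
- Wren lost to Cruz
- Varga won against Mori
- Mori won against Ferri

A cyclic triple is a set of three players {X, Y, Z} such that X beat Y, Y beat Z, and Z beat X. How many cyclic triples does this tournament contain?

Win totals: Ferri 6, Cruz 3, Mori 5, Wren 1, Varga 3, Zheng 3, Lowe 3, Sato 4.
A player with w wins dominates both others in C(w,2) triples; summing gives 15 + 3 + 10 + 0 + 3 + 3 + 3 + 6 = 43 transitive triples.
Total triples C(8,3) = 56, so cyclic triples = 56 − 43 = 13.

13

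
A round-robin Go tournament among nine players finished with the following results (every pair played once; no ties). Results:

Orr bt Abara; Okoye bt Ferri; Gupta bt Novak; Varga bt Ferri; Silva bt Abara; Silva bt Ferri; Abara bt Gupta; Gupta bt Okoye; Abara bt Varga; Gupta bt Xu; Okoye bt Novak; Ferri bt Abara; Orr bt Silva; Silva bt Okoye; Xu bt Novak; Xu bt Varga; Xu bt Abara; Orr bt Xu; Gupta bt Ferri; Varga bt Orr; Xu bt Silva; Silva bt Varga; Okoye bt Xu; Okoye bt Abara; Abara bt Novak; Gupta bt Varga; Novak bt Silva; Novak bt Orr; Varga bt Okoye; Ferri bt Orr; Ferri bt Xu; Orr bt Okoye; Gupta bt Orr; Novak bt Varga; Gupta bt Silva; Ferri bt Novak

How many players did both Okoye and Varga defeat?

Okoye beat: Novak, Ferri, Xu, Abara.
Varga beat: Okoye, Ferri, Orr.
Both beat: Ferri — 1.

1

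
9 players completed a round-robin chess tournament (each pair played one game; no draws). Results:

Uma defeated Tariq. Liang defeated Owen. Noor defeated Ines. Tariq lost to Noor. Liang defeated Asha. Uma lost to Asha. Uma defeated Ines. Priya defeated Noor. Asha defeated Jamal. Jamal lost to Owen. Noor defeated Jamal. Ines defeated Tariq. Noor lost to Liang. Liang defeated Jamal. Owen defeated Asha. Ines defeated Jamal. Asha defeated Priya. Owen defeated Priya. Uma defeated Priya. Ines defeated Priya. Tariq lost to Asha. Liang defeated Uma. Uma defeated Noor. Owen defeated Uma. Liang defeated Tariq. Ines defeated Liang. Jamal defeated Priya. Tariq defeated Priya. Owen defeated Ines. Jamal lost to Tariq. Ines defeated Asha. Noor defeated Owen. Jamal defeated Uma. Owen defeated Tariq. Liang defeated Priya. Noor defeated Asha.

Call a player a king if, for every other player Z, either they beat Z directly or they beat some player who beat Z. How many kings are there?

Ines reaches everyone (king).
Noor reaches everyone (king).
Tariq cannot reach Ines, Owen, Liang, Asha in two steps.
Owen reaches everyone (king).
Liang reaches everyone (king).
Jamal cannot reach Owen, Liang, Asha in two steps.
Asha cannot reach Owen, Liang in two steps.
Priya cannot reach Liang, Uma in two steps.
Uma reaches everyone (king).
Kings: Ines, Noor, Owen, Liang, Uma — 5.

5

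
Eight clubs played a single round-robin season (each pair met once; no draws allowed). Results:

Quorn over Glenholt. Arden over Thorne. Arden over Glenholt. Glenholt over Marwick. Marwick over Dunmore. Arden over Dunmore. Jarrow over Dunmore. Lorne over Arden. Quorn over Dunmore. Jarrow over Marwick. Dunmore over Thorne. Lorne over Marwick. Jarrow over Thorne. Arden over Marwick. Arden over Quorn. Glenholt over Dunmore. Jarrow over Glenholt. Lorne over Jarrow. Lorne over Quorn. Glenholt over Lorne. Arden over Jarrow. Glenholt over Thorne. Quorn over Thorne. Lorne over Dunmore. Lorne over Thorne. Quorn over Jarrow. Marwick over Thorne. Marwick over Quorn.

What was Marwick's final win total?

Marwick's results: beat Thorne, Dunmore, Quorn; lost to Lorne, Glenholt, Arden, Jarrow.
That is 3 wins.

3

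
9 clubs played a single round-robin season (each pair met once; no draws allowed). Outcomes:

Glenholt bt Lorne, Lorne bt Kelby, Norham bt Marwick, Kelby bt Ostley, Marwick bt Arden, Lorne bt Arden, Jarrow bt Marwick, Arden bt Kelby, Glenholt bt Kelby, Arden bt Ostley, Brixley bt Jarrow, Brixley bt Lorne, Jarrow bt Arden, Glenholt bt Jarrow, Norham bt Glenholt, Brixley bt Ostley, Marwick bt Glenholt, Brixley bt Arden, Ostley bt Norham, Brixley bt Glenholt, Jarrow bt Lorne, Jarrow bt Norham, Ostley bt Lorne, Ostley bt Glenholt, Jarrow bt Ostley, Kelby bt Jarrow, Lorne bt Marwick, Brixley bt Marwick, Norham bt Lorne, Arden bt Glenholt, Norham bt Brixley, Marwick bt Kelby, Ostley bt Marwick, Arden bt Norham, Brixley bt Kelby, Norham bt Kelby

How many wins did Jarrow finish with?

Jarrow's results: beat Norham, Ostley, Lorne, Arden, Marwick; lost to Brixley, Kelby, Glenholt.
That is 5 wins.

5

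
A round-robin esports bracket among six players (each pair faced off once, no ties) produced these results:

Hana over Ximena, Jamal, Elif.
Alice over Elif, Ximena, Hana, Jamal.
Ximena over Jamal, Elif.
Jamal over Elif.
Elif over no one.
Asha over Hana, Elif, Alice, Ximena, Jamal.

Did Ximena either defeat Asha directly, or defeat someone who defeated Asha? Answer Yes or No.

No

Ximena did not beat Asha directly.
Ximena beat Jamal, Elif, but each of them lost to Asha. No two-step path.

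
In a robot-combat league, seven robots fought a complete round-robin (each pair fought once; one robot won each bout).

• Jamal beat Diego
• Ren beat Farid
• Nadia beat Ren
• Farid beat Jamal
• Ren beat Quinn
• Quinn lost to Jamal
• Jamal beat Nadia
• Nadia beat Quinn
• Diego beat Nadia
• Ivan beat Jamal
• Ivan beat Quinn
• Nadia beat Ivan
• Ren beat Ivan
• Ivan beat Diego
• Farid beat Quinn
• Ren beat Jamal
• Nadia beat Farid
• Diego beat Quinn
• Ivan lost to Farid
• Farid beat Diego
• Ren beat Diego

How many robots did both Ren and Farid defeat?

Ren beat: Farid, Quinn, Jamal, Ivan, Diego.
Farid beat: Quinn, Jamal, Ivan, Diego.
Both beat: Quinn, Jamal, Ivan, Diego — 4.

4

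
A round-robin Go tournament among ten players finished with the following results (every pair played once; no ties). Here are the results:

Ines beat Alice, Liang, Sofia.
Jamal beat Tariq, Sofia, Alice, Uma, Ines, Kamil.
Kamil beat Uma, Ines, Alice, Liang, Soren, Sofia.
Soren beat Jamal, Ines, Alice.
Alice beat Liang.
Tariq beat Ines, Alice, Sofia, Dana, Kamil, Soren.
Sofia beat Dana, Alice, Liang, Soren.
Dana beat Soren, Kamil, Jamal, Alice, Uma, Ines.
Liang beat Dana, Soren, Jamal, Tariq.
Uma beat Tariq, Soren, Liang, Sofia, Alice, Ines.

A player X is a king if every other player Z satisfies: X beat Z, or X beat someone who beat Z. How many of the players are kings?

Sofia reaches everyone (king).
Dana reaches everyone (king).
Kamil reaches everyone (king).
Uma reaches everyone (king).
Alice cannot reach Sofia, Kamil, Uma, Ines in two steps.
Jamal reaches everyone (king).
Ines cannot reach Kamil, Uma in two steps.
Tariq reaches everyone (king).
Liang reaches everyone (king).
Soren cannot reach Dana in two steps.
Kings: Sofia, Dana, Kamil, Uma, Jamal, Tariq, Liang — 7.

7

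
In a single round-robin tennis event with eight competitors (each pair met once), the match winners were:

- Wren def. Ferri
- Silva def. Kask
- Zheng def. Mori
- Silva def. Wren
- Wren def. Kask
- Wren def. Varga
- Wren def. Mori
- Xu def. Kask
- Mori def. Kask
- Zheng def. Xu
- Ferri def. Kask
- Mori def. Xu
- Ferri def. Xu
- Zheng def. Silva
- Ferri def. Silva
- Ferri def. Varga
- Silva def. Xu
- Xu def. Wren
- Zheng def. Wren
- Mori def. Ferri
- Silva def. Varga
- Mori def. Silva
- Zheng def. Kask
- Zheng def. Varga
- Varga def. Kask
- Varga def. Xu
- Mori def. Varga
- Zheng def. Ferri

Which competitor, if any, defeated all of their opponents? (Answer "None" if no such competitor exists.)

Zheng has 7 wins out of 7 opponents — a perfect record.

Zheng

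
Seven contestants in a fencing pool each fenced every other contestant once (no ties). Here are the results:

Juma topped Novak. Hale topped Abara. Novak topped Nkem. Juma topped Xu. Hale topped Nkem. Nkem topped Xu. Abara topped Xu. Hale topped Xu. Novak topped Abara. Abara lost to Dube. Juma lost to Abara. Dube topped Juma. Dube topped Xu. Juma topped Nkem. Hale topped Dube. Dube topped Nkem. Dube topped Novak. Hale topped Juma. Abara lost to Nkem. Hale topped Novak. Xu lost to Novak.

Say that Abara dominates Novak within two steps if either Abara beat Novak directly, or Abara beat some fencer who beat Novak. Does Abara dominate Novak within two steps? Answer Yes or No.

Abara did not beat Novak directly.
Abara beat Juma, Xu. Of those, Juma beat Novak.

Yes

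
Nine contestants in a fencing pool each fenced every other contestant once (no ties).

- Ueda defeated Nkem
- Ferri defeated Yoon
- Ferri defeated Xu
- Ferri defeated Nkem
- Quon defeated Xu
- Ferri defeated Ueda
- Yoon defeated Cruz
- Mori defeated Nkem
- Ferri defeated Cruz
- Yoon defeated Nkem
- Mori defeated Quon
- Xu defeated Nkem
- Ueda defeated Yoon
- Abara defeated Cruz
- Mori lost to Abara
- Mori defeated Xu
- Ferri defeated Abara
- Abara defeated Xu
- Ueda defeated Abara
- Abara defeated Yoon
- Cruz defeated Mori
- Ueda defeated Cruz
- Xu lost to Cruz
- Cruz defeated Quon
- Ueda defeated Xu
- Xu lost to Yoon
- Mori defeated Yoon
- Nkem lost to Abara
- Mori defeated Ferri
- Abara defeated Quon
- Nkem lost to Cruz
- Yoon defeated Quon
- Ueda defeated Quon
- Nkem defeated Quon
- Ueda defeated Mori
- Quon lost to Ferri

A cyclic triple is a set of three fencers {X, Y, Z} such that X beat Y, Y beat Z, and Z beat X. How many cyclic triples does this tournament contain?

5

Win totals: Ferri 7, Quon 1, Mori 5, Yoon 4, Ueda 7, Xu 1, Cruz 4, Nkem 1, Abara 6.
A fencer with w wins dominates both others in C(w,2) triples; summing gives 21 + 0 + 10 + 6 + 21 + 0 + 6 + 0 + 15 = 79 transitive triples.
Total triples C(9,3) = 84, so cyclic triples = 84 − 79 = 5.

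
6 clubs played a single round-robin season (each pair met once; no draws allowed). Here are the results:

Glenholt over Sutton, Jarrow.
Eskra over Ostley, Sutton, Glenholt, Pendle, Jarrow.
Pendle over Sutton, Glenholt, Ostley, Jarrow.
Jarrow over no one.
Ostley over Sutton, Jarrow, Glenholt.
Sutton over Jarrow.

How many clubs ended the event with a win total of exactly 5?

Win totals: Glenholt 2, Sutton 1, Ostley 3, Eskra 5, Jarrow 0, Pendle 4.
Exactly 5: Eskra — 1 club.

1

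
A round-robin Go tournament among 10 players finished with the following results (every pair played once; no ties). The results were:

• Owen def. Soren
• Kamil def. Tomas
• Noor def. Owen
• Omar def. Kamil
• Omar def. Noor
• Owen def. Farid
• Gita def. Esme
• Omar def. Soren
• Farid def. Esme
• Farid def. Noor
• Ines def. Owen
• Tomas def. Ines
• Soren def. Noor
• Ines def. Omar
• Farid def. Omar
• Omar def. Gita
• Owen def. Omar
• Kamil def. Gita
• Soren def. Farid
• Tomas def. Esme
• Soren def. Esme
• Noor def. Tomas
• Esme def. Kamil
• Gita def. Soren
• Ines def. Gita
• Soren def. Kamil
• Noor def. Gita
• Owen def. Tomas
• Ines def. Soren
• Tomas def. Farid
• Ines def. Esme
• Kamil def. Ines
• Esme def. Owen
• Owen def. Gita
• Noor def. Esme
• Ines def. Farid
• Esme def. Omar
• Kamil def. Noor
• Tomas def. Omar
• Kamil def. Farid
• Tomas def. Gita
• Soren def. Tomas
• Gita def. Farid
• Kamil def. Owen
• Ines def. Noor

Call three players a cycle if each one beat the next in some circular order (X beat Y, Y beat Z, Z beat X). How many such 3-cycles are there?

Win totals: Tomas 5, Noor 4, Owen 5, Farid 3, Esme 3, Soren 5, Ines 7, Omar 4, Kamil 6, Gita 3.
A player with w wins dominates both others in C(w,2) triples; summing gives 10 + 6 + 10 + 3 + 3 + 10 + 21 + 6 + 15 + 3 = 87 transitive triples.
Total triples C(10,3) = 120, so cyclic triples = 120 − 87 = 33.

33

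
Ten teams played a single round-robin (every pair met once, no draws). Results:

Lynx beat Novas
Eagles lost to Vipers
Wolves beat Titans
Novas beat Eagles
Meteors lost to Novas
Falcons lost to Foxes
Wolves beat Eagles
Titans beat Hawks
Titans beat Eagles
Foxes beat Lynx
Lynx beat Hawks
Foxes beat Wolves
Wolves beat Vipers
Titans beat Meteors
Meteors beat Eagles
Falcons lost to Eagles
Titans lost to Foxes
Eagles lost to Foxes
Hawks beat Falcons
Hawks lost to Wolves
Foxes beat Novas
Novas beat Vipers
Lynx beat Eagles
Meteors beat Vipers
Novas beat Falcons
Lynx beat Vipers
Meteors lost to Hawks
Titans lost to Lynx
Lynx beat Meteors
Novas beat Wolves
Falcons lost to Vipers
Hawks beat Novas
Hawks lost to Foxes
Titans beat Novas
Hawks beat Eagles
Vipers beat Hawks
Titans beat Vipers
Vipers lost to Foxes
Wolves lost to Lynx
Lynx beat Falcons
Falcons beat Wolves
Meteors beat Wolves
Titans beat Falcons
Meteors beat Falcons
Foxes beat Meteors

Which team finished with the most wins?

Foxes

Win totals: Novas 5, Eagles 1, Falcons 1, Wolves 4, Vipers 3, Meteors 4, Foxes 9, Titans 6, Lynx 8, Hawks 4.
Foxes leads with 9 wins (next highest: 8).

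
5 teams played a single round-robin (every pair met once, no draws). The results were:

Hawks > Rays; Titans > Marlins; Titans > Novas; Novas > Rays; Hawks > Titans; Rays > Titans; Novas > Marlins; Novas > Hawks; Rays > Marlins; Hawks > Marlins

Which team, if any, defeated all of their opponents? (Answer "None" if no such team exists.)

Highest win total is Novas with 3 (out of 4 possible).
Novas lost to Titans, so no team went undefeated.

None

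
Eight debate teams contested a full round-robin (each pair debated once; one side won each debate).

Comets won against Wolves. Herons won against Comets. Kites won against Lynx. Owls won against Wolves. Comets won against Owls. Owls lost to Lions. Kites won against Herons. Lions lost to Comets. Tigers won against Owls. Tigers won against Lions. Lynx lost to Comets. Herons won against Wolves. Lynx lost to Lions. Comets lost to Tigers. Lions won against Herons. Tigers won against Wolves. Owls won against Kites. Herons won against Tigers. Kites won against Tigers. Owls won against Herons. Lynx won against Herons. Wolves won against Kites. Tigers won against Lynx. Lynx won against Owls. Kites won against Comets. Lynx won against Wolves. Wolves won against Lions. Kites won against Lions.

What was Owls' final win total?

Owls' results: beat Herons, Wolves, Kites; lost to Tigers, Comets, Lions, Lynx.
That is 3 wins.

3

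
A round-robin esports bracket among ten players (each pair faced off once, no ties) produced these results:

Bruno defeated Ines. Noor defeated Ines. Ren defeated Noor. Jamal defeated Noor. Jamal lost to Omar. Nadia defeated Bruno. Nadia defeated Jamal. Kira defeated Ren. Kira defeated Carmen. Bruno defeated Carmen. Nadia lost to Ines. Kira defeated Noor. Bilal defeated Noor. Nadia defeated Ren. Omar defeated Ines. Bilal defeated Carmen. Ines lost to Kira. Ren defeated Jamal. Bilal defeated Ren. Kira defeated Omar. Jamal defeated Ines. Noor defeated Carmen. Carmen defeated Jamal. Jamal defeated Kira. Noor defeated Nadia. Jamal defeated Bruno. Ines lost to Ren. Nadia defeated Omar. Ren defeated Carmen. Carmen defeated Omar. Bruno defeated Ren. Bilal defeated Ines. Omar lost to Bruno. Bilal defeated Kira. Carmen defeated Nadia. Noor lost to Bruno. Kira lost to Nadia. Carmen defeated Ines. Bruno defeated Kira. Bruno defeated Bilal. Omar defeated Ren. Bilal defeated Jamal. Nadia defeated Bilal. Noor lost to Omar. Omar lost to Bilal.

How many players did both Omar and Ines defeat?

0

Omar beat: Ines, Jamal, Noor, Ren.
Ines beat: Nadia.
No one was beaten by both.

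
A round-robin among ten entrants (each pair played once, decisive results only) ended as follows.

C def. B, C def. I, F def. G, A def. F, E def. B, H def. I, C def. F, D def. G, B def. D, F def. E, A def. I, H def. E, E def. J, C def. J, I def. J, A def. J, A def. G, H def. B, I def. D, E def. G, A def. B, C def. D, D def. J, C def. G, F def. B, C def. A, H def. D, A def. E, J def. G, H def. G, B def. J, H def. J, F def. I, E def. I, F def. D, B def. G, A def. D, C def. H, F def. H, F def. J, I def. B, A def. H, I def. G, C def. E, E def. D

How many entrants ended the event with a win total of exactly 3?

Win totals: A 8, B 3, C 9, D 2, E 5, F 7, G 0, H 6, I 4, J 1.
Exactly 3: B — 1 entrant.

1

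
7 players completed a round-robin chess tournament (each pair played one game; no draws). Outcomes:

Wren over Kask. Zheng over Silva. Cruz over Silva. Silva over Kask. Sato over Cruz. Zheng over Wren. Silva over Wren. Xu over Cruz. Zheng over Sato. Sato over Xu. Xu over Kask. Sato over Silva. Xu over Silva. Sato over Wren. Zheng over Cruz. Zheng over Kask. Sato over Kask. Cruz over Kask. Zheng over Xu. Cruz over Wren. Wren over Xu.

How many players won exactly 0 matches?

Win totals: Zheng 6, Sato 5, Xu 3, Kask 0, Wren 2, Cruz 3, Silva 2.
Exactly 0: Kask — 1 player.

1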